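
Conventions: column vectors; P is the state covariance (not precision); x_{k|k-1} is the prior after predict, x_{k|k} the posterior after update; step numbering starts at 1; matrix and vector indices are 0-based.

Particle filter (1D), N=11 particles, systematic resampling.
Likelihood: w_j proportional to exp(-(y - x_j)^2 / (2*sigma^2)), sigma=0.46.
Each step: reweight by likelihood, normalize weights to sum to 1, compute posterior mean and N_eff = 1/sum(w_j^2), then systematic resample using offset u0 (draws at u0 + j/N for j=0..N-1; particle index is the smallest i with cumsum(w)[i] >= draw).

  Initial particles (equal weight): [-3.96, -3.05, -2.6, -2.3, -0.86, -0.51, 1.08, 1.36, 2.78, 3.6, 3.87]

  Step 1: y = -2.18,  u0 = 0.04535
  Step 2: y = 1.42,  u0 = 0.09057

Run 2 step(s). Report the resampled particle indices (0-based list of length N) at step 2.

resampled_idx = [5, 6, 6, 7, 7, 8, 8, 9, 9, 10, 10]

step 1: w=[0.0003, 0.0923, 0.3639, 0.5337, 0.0090, 0.0008, 0.0000, 0.0000, 0.0000, 0.0000, 0.0000]  mean=-2.4646  Neff=2.3482  idx=[1, 2, 2, 2, 2, 3, 3, 3, 3, 3, 3]
step 2: w=[0.0000, 0.0007, 0.0007, 0.0007, 0.0007, 0.1662, 0.1662, 0.1662, 0.1662, 0.1662, 0.1662]  mean=-2.3008  Neff=6.0331  idx=[5, 6, 6, 7, 7, 8, 8, 9, 9, 10, 10]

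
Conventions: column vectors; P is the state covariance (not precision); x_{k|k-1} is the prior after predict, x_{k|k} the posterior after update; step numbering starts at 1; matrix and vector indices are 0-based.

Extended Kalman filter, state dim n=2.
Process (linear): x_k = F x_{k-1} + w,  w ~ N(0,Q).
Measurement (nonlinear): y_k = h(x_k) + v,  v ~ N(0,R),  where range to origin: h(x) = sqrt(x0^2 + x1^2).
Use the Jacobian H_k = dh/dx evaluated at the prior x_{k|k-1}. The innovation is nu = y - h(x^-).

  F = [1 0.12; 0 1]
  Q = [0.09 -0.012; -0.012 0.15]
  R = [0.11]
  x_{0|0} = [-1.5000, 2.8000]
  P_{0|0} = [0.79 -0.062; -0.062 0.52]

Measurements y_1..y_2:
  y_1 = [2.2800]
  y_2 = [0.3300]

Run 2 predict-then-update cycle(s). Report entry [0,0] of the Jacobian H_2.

H_jac[0,0] = -0.2516

step 1: x^-=[-1.1640, 2.8000]  P^-=[0.8726 -0.0116; -0.0116 0.6700]  H_jac=[-0.3839 0.9234]  S=[0.8181]  K=[-0.4225; 0.7617]  nu=[-0.7523]  x^+=[-0.8461, 2.2270]  P^+=[0.7265 0.2517; 0.2517 0.1954]
step 2: x^-=[-0.5789, 2.2270]  P^-=[0.8798 0.2631; 0.2631 0.3454]  H_jac=[-0.2516 0.9678]  S=[0.3611]  K=[0.0924; 0.7425]  nu=[-1.9710]  x^+=[-0.7609, 0.7636]  P^+=[0.8767 0.2384; 0.2384 0.1463]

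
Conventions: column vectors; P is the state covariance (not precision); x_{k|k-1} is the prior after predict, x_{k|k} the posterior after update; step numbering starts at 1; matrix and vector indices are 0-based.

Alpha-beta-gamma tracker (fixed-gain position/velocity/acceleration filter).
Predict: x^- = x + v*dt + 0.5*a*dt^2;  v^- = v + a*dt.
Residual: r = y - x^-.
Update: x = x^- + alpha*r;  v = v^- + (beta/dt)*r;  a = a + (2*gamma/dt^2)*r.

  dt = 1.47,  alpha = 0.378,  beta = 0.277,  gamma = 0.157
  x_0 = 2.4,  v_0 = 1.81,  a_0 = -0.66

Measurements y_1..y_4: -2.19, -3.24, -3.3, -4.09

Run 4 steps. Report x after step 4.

x_post = -11.2790

step 1: x_pred=4.3476  r=-6.5376  x^+=1.8764  v^+=-0.3921  a^+=-1.6100
step 2: x_pred=-0.4395  r=-2.8005  x^+=-1.4981  v^+=-3.2865  a^+=-2.0169
step 3: x_pred=-8.5084  r=5.2084  x^+=-6.5396  v^+=-5.2699  a^+=-1.2601
step 4: x_pred=-15.6479  r=11.5579  x^+=-11.2790  v^+=-4.9443  a^+=0.4194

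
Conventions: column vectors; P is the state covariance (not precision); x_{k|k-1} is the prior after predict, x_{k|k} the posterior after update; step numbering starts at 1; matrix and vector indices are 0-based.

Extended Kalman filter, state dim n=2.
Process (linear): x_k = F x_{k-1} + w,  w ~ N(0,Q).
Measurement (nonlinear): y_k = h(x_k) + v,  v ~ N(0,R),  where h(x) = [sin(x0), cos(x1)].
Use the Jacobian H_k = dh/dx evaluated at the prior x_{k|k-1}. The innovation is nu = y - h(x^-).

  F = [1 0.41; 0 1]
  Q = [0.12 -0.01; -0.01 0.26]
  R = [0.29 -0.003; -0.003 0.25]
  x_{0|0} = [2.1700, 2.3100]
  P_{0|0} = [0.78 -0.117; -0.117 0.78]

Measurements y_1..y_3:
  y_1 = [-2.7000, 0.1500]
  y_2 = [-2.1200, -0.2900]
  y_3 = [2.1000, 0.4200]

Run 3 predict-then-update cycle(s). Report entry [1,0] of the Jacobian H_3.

H_jac[1,0] = 0.0000

step 1: x^-=[3.1171, 2.3100]  P^-=[0.9352 0.1928; 0.1928 1.0400]  H_jac=[-0.9997 0.0000; 0.0000 -0.7390]  S=[1.2246 0.1394; 0.1394 0.8180]  K=[-0.7583 -0.0449; -0.0514 -0.9308]  nu=[-2.7245, 0.8237]  x^+=[5.1461, 1.6833]  P^+=[0.2198 0.0121; 0.0121 0.3147]
step 2: x^-=[5.8363, 1.6833]  P^-=[0.4027 0.1311; 0.1311 0.5747]  H_jac=[0.9018 0.0000; 0.0000 -0.9937]  S=[0.6175 -0.1205; -0.1205 0.8174]  K=[0.5735 -0.0749; 0.0568 -0.6902]  nu=[-1.6878, -0.1777]  x^+=[4.8816, 1.7101]  P^+=[0.1847 0.0206; 0.0206 0.1738]
step 3: x^-=[5.5828, 1.7101]  P^-=[0.3508 0.0818; 0.0818 0.4338]  H_jac=[0.7646 0.0000; 0.0000 -0.9903]  S=[0.4950 -0.0650; -0.0650 0.6755]  K=[0.5327 -0.0687; 0.0435 -0.6319]  nu=[2.7445, 0.5588]  x^+=[7.0064, 1.4763]  P^+=[0.2023 0.0190; 0.0190 0.1596]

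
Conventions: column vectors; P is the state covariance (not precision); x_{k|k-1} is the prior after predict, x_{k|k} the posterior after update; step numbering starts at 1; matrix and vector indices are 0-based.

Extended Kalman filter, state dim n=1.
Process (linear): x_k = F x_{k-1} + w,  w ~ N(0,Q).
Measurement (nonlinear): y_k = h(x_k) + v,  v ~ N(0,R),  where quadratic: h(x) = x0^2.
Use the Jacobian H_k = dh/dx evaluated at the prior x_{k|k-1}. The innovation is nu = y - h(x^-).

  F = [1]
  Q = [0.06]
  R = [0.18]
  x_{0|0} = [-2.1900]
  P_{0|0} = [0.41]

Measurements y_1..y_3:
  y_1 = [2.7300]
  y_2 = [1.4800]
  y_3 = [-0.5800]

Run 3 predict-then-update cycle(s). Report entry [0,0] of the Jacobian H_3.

step 1: x^-=[-2.1900]  P^-=[0.4700]  H_jac=[-4.3800]  S=[9.1967]  K=[-0.2238]  nu=[-2.0661]  x^+=[-1.7275]  P^+=[0.0092]
step 2: x^-=[-1.7275]  P^-=[0.0692]  H_jac=[-3.4550]  S=[1.0060]  K=[-0.2376]  nu=[-1.5043]  x^+=[-1.3700]  P^+=[0.0124]
step 3: x^-=[-1.3700]  P^-=[0.0724]  H_jac=[-2.7400]  S=[0.7234]  K=[-0.2742]  nu=[-2.4570]  x^+=[-0.6964]  P^+=[0.0180]

H_jac[0,0] = -2.7400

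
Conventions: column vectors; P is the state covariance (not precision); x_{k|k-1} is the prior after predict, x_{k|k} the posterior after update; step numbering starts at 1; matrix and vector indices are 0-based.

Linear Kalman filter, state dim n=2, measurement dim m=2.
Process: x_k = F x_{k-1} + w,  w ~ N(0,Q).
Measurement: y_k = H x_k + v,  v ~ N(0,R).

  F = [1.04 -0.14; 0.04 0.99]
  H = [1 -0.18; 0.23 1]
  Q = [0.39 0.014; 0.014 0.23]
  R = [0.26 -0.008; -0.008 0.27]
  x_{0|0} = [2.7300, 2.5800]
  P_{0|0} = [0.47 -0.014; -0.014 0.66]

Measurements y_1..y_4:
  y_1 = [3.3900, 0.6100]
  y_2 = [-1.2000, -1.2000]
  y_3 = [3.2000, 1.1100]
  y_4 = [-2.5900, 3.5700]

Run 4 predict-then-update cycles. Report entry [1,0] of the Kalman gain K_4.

step 1: x^-=[2.4780, 2.6634]  P^-=[0.9154 -0.0723; -0.0723 0.8765]  S=[1.2298 -0.0245; -0.0245 1.1617]  K=[0.7576 0.1350; -0.1724 0.7366]  nu=[1.3914, -2.6233]  x^+=[3.1780, 0.4913]  P^+=[0.1934 -0.0141; -0.0141 0.2035]
step 2: x^-=[3.2363, 0.6135]  P^-=[0.6072 -0.0206; -0.0206 0.4286]  S=[0.8885 0.0348; 0.0348 0.7213]  K=[0.6824 0.1322; -0.1333 0.5941]  nu=[-4.3259, -2.5578]  x^+=[-0.0538, -0.3298]  P^+=[0.1746 -0.0099; -0.0099 0.1638]
step 3: x^-=[-0.0098, -0.3286]  P^-=[0.5849 -0.0116; -0.0116 0.3900]  S=[0.8617 0.0452; 0.0452 0.6856]  K=[0.6741 0.1349; -0.1250 0.5732]  nu=[3.1507, 1.4409]  x^+=[2.3084, 0.1035]  P^+=[0.1726 -0.0087; -0.0087 0.1578]
step 4: x^-=[2.3863, 0.1948]  P^-=[0.5823 -0.0096; -0.0096 0.3842]  S=[0.8582 0.0476; 0.0476 0.6806]  K=[0.6730 0.1356; -0.1233 0.5699]  nu=[-4.9412, 2.8264]  x^+=[-0.5558, 2.4150]  P^+=[0.1724 -0.0084; -0.0084 0.1568]

K[1,0] = -0.1233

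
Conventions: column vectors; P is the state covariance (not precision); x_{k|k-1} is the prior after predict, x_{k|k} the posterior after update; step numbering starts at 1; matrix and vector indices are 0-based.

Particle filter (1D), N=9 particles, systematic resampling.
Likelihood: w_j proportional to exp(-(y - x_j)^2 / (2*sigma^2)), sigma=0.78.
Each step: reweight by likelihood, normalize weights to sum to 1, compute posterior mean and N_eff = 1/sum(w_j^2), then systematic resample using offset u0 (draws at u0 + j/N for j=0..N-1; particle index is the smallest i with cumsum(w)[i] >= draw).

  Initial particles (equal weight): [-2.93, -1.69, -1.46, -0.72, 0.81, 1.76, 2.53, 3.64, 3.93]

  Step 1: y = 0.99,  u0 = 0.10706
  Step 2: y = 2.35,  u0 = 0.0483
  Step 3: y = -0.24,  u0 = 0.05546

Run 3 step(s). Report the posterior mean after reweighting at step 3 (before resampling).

step 1: w=[0.0000, 0.0015, 0.0039, 0.0493, 0.5307, 0.3348, 0.0776, 0.0017, 0.0004]  mean=1.1797  Neff=2.4861  idx=[4, 4, 4, 4, 4, 5, 5, 5, 6]
step 2: w=[0.0362, 0.0362, 0.0362, 0.0362, 0.0362, 0.1907, 0.1907, 0.1907, 0.2472]  mean=1.7786  Neff=5.6587  idx=[1, 4, 5, 6, 6, 7, 7, 8, 8]
step 3: w=[0.4047, 0.4047, 0.0374, 0.0374, 0.0374, 0.0374, 0.0374, 0.0018, 0.0018]  mean=0.9940  Neff=2.9895  idx=[0, 0, 0, 0, 1, 1, 1, 2, 5]

post_mean = 0.9940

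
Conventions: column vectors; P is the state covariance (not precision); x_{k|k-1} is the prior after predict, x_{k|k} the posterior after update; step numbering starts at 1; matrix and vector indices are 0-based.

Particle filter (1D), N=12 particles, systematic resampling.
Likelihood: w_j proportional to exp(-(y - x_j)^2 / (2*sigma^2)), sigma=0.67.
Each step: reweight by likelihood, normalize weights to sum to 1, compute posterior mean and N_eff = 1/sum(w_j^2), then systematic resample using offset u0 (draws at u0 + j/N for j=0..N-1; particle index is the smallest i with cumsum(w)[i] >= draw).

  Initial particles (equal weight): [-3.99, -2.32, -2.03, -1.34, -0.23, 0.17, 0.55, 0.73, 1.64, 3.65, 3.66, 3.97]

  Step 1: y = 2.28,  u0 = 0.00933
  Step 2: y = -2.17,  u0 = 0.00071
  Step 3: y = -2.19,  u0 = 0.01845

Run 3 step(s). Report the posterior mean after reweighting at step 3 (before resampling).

step 1: w=[0.0000, 0.0000, 0.0000, 0.0000, 0.0009, 0.0068, 0.0346, 0.0668, 0.6145, 0.1199, 0.1163, 0.0403]  mean=2.0996  Neff=2.4221  idx=[6, 7, 8, 8, 8, 8, 8, 8, 8, 9, 9, 10]
step 2: w=[0.7538, 0.2443, 0.0003, 0.0003, 0.0003, 0.0003, 0.0003, 0.0003, 0.0003, 0.0000, 0.0000, 0.0000]  mean=0.5960  Neff=1.5926  idx=[0, 0, 0, 0, 0, 0, 0, 0, 0, 0, 1, 1]
step 3: w=[0.0940, 0.0940, 0.0940, 0.0940, 0.0940, 0.0940, 0.0940, 0.0940, 0.0940, 0.0940, 0.0302, 0.0302]  mean=0.5609  Neff=11.0979  idx=[0, 1, 1, 2, 3, 4, 5, 6, 7, 8, 9, 9]

post_mean = 0.5609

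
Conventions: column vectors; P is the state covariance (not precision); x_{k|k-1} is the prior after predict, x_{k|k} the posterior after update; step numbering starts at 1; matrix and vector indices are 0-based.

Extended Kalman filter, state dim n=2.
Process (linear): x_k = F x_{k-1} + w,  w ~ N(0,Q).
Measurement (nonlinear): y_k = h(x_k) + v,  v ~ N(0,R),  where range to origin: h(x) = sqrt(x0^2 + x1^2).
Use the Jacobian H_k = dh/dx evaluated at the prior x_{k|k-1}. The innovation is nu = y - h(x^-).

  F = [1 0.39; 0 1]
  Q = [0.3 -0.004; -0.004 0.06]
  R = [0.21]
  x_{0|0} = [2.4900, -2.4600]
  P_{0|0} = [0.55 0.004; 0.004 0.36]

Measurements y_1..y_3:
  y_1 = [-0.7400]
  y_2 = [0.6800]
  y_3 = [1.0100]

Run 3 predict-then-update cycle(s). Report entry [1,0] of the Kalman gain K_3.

step 1: x^-=[1.5306, -2.4600]  P^-=[0.9079 0.1404; 0.1404 0.4200]  H_jac=[0.5283 -0.8491]  S=[0.6402]  K=[0.5630; -0.4412]  nu=[-3.6373]  x^+=[-0.5170, -0.8554]  P^+=[0.7050 0.2994; 0.2994 0.2954]
step 2: x^-=[-0.8506, -0.8554]  P^-=[1.2834 0.4106; 0.4106 0.3554]  H_jac=[-0.7051 -0.7091]  S=[1.4375]  K=[-0.8321; -0.3767]  nu=[-0.5263]  x^+=[-0.4127, -0.6571]  P^+=[0.2881 -0.0400; -0.0400 0.1514]
step 3: x^-=[-0.6689, -0.6571]  P^-=[0.5799 0.0150; 0.0150 0.2114]  H_jac=[-0.7134 -0.7008]  S=[0.6239]  K=[-0.6799; -0.2546]  nu=[0.0723]  x^+=[-0.7181, -0.6755]  P^+=[0.2915 -0.0930; -0.0930 0.1709]

K[1,0] = -0.2546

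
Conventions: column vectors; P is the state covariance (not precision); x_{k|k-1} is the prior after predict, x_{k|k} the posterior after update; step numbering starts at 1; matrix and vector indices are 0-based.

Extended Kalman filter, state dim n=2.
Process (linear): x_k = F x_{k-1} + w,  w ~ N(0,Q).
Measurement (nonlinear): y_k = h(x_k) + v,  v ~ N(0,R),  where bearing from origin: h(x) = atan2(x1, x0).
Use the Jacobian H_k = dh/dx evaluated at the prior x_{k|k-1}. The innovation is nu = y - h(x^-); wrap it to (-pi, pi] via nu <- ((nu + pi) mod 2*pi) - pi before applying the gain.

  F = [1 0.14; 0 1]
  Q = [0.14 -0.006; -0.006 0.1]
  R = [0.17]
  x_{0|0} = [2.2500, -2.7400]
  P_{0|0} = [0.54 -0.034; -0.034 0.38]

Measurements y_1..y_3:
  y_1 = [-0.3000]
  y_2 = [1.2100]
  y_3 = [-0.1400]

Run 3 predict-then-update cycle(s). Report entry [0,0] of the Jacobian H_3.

H_jac[0,0] = 0.1129

step 1: x^-=[1.8664, -2.7400]  P^-=[0.6779 0.0132; 0.0132 0.4800]  H_jac=[0.2493 0.1698]  S=[0.2271]  K=[0.7541; 0.3734]  nu=[0.6728]  x^+=[2.3738, -2.4888]  P^+=[0.5488 -0.0507; -0.0507 0.4483]
step 2: x^-=[2.0253, -2.4888]  P^-=[0.6834 0.0060; 0.0060 0.5483]  H_jac=[0.2417 0.1967]  S=[0.2317]  K=[0.7180; 0.4718]  nu=[2.0977]  x^+=[3.5315, -1.4991]  P^+=[0.5639 -0.0725; -0.0725 0.4968]
step 3: x^-=[3.3216, -1.4991]  P^-=[0.6934 -0.0089; -0.0089 0.5968]  H_jac=[0.1129 0.2501]  S=[0.2157]  K=[0.3526; 0.6874]  nu=[0.2840]  x^+=[3.4217, -1.3039]  P^+=[0.6666 -0.0612; -0.0612 0.4948]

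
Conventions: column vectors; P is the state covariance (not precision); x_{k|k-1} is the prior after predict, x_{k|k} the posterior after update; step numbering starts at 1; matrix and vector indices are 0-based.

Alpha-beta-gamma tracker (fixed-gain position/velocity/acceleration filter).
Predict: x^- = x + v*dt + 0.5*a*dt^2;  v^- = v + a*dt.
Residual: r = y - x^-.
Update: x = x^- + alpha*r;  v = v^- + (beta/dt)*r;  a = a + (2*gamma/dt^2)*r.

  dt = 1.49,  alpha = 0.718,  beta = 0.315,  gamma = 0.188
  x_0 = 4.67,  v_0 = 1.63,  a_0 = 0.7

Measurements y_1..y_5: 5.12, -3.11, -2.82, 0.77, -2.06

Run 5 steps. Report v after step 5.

v_post = -3.0470

step 1: x_pred=7.8757  r=-2.7557  x^+=5.8971  v^+=2.0904  a^+=0.2333
step 2: x_pred=9.2708  r=-12.3808  x^+=0.3814  v^+=-0.1794  a^+=-1.8635
step 3: x_pred=-1.9546  r=-0.8654  x^+=-2.5759  v^+=-3.1391  a^+=-2.0101
step 4: x_pred=-9.4845  r=10.2545  x^+=-2.1218  v^+=-3.9662  a^+=-0.2734
step 5: x_pred=-8.3350  r=6.2750  x^+=-3.8295  v^+=-3.0470  a^+=0.7893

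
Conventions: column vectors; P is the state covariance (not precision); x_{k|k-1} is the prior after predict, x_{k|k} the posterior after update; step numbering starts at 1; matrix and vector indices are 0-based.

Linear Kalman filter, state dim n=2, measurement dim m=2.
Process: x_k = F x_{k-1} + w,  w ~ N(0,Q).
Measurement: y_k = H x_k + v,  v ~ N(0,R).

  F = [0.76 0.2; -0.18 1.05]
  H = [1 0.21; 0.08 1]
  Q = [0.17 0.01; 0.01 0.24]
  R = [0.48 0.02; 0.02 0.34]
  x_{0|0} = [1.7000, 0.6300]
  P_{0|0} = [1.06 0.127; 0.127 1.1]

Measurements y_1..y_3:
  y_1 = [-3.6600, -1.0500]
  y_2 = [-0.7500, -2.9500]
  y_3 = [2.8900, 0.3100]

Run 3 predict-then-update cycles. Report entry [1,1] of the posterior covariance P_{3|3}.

P_post[1,1] = 0.2005

step 1: x^-=[1.4180, 0.3555]  P^-=[0.8649 0.1928; 0.1928 1.4391]  S=[1.4893 0.5874; 0.5874 1.8155]  K=[0.6316 -0.0601; 0.0188 0.7951]  nu=[-5.1527, -1.5189]  x^+=[-1.7452, -0.9488]  P^+=[0.3088 -0.0325; -0.0325 0.2733]
step 2: x^-=[-1.5161, -0.6822]  P^-=[0.3494 0.0004; 0.0004 0.5636]  S=[0.8544 0.1667; 0.1667 0.9059]  K=[0.4179 -0.0456; 0.0182 0.6188]  nu=[0.9093, -2.1466]  x^+=[-1.0381, -1.9939]  P^+=[0.2046 -0.0235; -0.0235 0.2126]
step 3: x^-=[-1.1877, -1.9068]  P^-=[0.2896 0.0087; 0.0087 0.4900]  S=[0.7948 0.1549; 0.1549 0.8332]  K=[0.3726 -0.0310; 0.0266 0.5839]  nu=[4.4782, 2.3118]  x^+=[0.4093, -0.4376]  P^+=[0.1820 -0.0176; -0.0176 0.2005]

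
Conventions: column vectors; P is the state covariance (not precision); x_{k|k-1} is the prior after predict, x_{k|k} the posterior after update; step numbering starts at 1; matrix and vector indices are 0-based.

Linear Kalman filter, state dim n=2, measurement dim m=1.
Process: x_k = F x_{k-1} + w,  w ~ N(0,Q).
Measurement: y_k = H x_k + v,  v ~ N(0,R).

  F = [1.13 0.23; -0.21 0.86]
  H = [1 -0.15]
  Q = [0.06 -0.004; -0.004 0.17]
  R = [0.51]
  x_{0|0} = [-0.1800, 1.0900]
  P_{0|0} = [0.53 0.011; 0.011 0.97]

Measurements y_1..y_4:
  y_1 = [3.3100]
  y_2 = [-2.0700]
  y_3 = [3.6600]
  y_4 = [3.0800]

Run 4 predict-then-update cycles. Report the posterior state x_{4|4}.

x_post = [2.6807, -0.0334]

step 1: x^-=[0.0473, 0.9752]  P^-=[0.7938 0.0723; 0.0723 0.9068]  S=[1.3025]  K=[0.6011; -0.0490]  nu=[3.4090]  x^+=[2.0965, 0.8083]  P^+=[0.3232 0.1106; 0.1106 0.9037]
step 2: x^-=[2.5549, 0.2549]  P^-=[0.5779 0.2002; 0.2002 0.8127]  S=[1.0461]  K=[0.5237; 0.0748]  nu=[-4.5867]  x^+=[0.1528, -0.0884]  P^+=[0.2910 0.1592; 0.1592 0.8068]
step 3: x^-=[0.1523, -0.1081]  P^-=[0.5570 0.2336; 0.2336 0.7221]  S=[1.0132]  K=[0.5152; 0.1236]  nu=[3.4915]  x^+=[1.9510, 0.3235]  P^+=[0.2881 0.1690; 0.1690 0.7066]
step 4: x^-=[2.2790, -0.1315]  P^-=[0.5531 0.2235; 0.2235 0.6442]  S=[1.0105]  K=[0.5142; 0.1255]  nu=[0.7812]  x^+=[2.6807, -0.0334]  P^+=[0.2860 0.1583; 0.1583 0.6283]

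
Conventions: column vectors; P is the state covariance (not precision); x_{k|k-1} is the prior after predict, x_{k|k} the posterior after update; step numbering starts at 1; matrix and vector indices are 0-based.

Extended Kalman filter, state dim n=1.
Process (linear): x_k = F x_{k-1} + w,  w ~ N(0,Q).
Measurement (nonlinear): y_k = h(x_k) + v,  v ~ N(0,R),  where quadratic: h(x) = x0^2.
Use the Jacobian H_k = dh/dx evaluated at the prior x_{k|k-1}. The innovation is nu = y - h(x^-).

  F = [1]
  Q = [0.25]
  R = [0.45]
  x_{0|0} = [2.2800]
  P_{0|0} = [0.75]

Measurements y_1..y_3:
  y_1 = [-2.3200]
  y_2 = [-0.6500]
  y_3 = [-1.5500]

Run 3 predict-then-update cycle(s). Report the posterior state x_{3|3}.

x_post = [-0.3080]

step 1: x^-=[2.2800]  P^-=[1.0000]  H_jac=[4.5600]  S=[21.2436]  K=[0.2147]  nu=[-7.5184]  x^+=[0.6662]  P^+=[0.0212]
step 2: x^-=[0.6662]  P^-=[0.2712]  H_jac=[1.3323]  S=[0.9314]  K=[0.3879]  nu=[-1.0938]  x^+=[0.2419]  P^+=[0.1310]
step 3: x^-=[0.2419]  P^-=[0.3810]  H_jac=[0.4837]  S=[0.5392]  K=[0.3418]  nu=[-1.6085]  x^+=[-0.3080]  P^+=[0.3180]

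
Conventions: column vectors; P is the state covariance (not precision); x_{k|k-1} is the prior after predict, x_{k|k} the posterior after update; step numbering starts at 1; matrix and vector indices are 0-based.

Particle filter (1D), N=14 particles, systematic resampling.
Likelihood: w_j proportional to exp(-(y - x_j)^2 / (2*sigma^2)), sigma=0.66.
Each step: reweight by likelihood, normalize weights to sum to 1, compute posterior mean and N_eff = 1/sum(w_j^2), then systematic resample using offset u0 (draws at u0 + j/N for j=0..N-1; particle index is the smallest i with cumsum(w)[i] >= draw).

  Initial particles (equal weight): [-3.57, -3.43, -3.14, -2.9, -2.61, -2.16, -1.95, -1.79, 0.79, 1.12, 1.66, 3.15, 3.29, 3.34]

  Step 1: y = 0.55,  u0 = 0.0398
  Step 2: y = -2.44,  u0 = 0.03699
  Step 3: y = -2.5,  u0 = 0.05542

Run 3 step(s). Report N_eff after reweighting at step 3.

N_eff = 13.1410

step 1: w=[0.0000, 0.0000, 0.0000, 0.0000, 0.0000, 0.0001, 0.0004, 0.0010, 0.5002, 0.3680, 0.1299, 0.0002, 0.0001, 0.0001]  mean=1.0214  Neff=2.4847  idx=[8, 8, 8, 8, 8, 8, 8, 9, 9, 9, 9, 9, 10, 10]
step 2: w=[0.1354, 0.1354, 0.1354, 0.1354, 0.1354, 0.1354, 0.1354, 0.0103, 0.0103, 0.0103, 0.0103, 0.0103, 0.0001, 0.0001]  mean=0.8072  Neff=7.7552  idx=[0, 0, 1, 1, 2, 2, 3, 3, 4, 5, 5, 6, 6, 8]
step 3: w=[0.0765, 0.0765, 0.0765, 0.0765, 0.0765, 0.0765, 0.0765, 0.0765, 0.0765, 0.0765, 0.0765, 0.0765, 0.0765, 0.0056]  mean=0.7918  Neff=13.1410  idx=[0, 1, 2, 3, 4, 5, 6, 7, 8, 9, 10, 10, 11, 12]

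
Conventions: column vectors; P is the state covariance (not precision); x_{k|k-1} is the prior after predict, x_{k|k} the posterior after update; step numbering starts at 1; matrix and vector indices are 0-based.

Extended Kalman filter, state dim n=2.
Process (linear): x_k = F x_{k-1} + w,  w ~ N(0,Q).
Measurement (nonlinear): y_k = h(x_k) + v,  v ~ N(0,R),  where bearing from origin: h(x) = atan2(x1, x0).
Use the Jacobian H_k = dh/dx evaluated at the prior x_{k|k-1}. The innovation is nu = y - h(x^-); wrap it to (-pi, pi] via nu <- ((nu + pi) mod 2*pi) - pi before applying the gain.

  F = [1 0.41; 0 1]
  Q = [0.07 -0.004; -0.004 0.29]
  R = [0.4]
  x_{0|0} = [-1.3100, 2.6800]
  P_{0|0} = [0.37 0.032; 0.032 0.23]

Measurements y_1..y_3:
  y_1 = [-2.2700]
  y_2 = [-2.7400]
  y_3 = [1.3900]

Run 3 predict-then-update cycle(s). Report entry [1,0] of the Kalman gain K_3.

K[1,0] = -0.5676

step 1: x^-=[-0.2112, 2.6800]  P^-=[0.5049 0.1223; 0.1223 0.5200]  H_jac=[-0.3708 -0.0292]  S=[0.4725]  K=[-0.4038; -0.1281]  nu=[2.3637]  x^+=[-1.1657, 2.3771]  P^+=[0.4279 0.0979; 0.0979 0.5122]
step 2: x^-=[-0.1911, 2.3771]  P^-=[0.6642 0.3039; 0.3039 0.8022]  H_jac=[-0.4180 -0.0336]  S=[0.5255]  K=[-0.5477; -0.2930]  nu=[1.8922]  x^+=[-1.2275, 1.8227]  P^+=[0.5065 0.2195; 0.2195 0.7571]
step 3: x^-=[-0.4802, 1.8227]  P^-=[0.8838 0.5260; 0.5260 1.0471]  H_jac=[-0.5130 -0.1352]  S=[0.7247]  K=[-0.7238; -0.5676]  nu=[-0.4384]  x^+=[-0.1629, 2.0716]  P^+=[0.5042 0.2282; 0.2282 0.8136]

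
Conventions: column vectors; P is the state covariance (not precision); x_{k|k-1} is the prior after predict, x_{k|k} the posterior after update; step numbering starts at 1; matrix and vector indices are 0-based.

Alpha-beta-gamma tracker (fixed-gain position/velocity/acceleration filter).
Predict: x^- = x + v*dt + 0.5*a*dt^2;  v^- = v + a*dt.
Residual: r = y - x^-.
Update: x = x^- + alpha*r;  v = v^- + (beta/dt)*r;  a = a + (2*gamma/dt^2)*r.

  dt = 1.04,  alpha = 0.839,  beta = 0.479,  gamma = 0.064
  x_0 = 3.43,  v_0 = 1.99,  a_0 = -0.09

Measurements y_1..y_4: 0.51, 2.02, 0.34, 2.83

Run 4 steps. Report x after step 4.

x_post = 2.1847

step 1: x_pred=5.4509  r=-4.9409  x^+=1.3055  v^+=-0.3793  a^+=-0.6747
step 2: x_pred=0.5461  r=1.4739  x^+=1.7827  v^+=-0.4022  a^+=-0.5003
step 3: x_pred=1.0939  r=-0.7539  x^+=0.4614  v^+=-1.2697  a^+=-0.5895
step 4: x_pred=-1.1779  r=4.0079  x^+=2.1847  v^+=-0.0369  a^+=-0.1152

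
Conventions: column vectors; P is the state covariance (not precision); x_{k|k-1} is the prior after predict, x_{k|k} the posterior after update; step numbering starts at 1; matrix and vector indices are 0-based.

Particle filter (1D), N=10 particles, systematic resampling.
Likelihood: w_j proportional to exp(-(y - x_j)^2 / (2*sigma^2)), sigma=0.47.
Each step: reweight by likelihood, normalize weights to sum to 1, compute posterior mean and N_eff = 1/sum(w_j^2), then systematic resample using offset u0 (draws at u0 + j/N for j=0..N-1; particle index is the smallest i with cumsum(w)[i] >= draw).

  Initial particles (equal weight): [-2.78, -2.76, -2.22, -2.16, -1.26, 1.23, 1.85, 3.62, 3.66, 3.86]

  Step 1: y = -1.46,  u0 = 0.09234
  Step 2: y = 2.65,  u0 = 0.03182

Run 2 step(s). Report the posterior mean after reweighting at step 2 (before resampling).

step 1: w=[0.0125, 0.0140, 0.1740, 0.2121, 0.5874, 0.0000, 0.0000, 0.0000, 0.0000, 0.0000]  mean=-1.6579  Neff=2.3771  idx=[2, 2, 3, 3, 4, 4, 4, 4, 4, 4]
step 2: w=[0.0000, 0.0000, 0.0000, 0.0000, 0.1667, 0.1667, 0.1667, 0.1667, 0.1667, 0.1667]  mean=-1.2600  Neff=6.0000  idx=[4, 4, 5, 5, 6, 7, 7, 8, 8, 9]

post_mean = -1.2600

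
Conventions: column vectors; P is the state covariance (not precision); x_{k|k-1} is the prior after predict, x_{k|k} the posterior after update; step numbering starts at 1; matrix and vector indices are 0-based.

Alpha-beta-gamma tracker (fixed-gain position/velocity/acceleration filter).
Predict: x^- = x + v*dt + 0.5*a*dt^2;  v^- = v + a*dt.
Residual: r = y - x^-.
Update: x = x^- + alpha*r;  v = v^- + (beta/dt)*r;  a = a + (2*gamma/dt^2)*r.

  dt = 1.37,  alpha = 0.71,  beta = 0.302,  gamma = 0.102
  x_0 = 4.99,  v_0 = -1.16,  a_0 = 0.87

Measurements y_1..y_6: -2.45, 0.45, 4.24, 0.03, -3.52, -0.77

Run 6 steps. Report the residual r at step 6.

resid = 0.5518

step 1: x_pred=4.2173  r=-6.6673  x^+=-0.5165  v^+=-1.4378  a^+=0.1453
step 2: x_pred=-2.3499  r=2.7999  x^+=-0.3620  v^+=-0.6215  a^+=0.4497
step 3: x_pred=-0.7914  r=5.0314  x^+=2.7809  v^+=1.1037  a^+=0.9965
step 4: x_pred=5.2281  r=-5.1981  x^+=1.5374  v^+=1.3230  a^+=0.4315
step 5: x_pred=3.7550  r=-7.2750  x^+=-1.4103  v^+=0.3106  a^+=-0.3592
step 6: x_pred=-1.3218  r=0.5518  x^+=-0.9300  v^+=-0.0598  a^+=-0.2992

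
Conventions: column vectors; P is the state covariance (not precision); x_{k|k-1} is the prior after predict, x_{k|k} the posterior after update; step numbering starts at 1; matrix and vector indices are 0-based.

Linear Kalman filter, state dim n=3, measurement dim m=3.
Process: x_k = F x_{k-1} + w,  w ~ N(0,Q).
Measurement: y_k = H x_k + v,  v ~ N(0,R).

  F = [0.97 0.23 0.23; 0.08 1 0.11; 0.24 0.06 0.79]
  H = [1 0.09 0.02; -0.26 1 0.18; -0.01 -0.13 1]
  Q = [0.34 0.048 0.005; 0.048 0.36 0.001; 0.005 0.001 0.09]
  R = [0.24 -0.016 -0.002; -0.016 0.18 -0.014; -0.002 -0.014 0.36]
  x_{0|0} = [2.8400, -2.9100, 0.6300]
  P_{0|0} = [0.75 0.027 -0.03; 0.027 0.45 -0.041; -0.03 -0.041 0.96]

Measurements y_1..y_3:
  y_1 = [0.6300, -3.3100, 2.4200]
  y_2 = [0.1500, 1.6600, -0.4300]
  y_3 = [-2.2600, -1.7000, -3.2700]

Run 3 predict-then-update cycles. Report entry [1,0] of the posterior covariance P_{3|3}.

step 1: x^-=[2.2304, -2.6135, 1.0047]  P^-=[1.1146 0.2465 0.3306; 0.2465 0.8212 0.0971; 0.3306 0.0971 0.7195]  S=[1.4195 0.0727 0.2984; 0.0727 0.9757 0.0258; 0.2984 0.0258 1.0622]  K=[0.7978 -0.0441 0.0476; 0.2056 0.7809 -0.0881; 0.1110 0.1193 0.6282]  nu=[-1.3853, -0.2974, 1.0978]  x^+=[1.1906, -3.2273, 1.5051]  P^+=[0.1895 0.0241 0.0212; 0.0241 0.1490 -0.0235; 0.0212 -0.0235 0.2214]
step 2: x^-=[0.7588, -2.9665, 1.2811]  P^-=[0.5556 0.1230 0.1069; 0.1230 0.5119 0.0219; 0.1069 0.0219 0.2461]  S=[0.8263 0.0262 0.0841; 0.0262 0.6714 -0.0385; 0.0841 -0.0385 0.6073]  K=[0.6847 -0.0274 0.0440; 0.1885 0.7102 -0.0566; 0.0956 0.0759 0.3904]  nu=[-0.3674, 4.5932, -2.0892]  x^+=[0.2894, 0.3445, 0.7789]  P^+=[0.1623 0.0222 0.0194; 0.0222 0.1337 -0.0131; 0.0194 -0.0131 0.1378]
step 3: x^-=[0.5391, 0.4533, 0.7055]  P^-=[0.5242 0.1159 0.0855; 0.1159 0.4975 0.0209; 0.0855 0.0209 0.1926]  S=[0.7927 0.0220 0.0630; 0.0220 0.6584 -0.0419; 0.0630 -0.0419 0.5542]  K=[0.6743 -0.0277 0.0390; 0.1875 0.7061 -0.0490; 0.0865 0.0691 0.3364]  nu=[-2.8541, -2.1401, -3.9111]  x^+=[-1.4786, -1.4010, -1.0050]  P^+=[0.1599 0.0221 0.0175; 0.0221 0.1324 -0.0105; 0.0175 -0.0105 0.1188]

P_post[1,0] = 0.0221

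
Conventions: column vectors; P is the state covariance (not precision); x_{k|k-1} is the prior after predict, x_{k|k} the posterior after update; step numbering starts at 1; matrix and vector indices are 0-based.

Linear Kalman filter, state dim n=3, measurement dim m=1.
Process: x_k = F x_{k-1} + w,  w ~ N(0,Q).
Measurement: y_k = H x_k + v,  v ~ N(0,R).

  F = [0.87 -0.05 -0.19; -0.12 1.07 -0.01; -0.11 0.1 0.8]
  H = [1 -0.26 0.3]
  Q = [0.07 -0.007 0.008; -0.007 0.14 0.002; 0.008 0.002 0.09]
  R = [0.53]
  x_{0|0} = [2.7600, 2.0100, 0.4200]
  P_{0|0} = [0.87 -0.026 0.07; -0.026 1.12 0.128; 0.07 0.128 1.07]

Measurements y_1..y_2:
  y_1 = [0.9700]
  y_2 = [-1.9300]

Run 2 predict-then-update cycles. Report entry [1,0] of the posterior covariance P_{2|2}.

step 1: x^-=[2.2209, 1.8153, 0.2334]  P^-=[0.7515 -0.2050 -0.2033; -0.2050 1.4390 0.2309; -0.2033 0.2309 0.8053]  S=[1.3999]  K=[0.5313; -0.3643; -0.0155]  nu=[-0.8489]  x^+=[1.7698, 2.1245, 0.2466]  P^+=[0.3563 0.0659 -0.1917; 0.0659 1.2533 0.2230; -0.1917 0.2230 0.8049]
step 2: x^-=[1.3867, 2.0584, 0.2150]  P^-=[0.4337 -0.0959 -0.2992; -0.0959 1.5579 0.3347; -0.2992 0.3347 0.6900]  S=[0.9493]  K=[0.3886; -0.4220; -0.1888]  nu=[-2.8460]  x^+=[0.2807, 3.2593, 0.7524]  P^+=[0.2904 0.0598 -0.2296; 0.0598 1.3889 0.2591; -0.2296 0.2591 0.6561]

P_post[1,0] = 0.0598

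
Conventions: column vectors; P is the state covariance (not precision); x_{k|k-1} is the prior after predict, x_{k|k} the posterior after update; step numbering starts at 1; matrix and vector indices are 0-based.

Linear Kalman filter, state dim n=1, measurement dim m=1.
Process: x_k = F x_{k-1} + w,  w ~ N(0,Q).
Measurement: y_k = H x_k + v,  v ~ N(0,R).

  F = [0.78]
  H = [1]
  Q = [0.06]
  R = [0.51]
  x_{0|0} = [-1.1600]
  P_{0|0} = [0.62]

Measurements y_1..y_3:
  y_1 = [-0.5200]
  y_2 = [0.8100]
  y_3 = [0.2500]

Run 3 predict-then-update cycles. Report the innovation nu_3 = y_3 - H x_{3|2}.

innov = [0.3863]

step 1: x^-=[-0.9048]  P^-=[0.4372]  S=[0.9472]  K=[0.4616]  nu=[0.3848]  x^+=[-0.7272]  P^+=[0.2354]
step 2: x^-=[-0.5672]  P^-=[0.2032]  S=[0.7132]  K=[0.2849]  nu=[1.3772]  x^+=[-0.1748]  P^+=[0.1453]
step 3: x^-=[-0.1363]  P^-=[0.1484]  S=[0.6584]  K=[0.2254]  nu=[0.3863]  x^+=[-0.0493]  P^+=[0.1150]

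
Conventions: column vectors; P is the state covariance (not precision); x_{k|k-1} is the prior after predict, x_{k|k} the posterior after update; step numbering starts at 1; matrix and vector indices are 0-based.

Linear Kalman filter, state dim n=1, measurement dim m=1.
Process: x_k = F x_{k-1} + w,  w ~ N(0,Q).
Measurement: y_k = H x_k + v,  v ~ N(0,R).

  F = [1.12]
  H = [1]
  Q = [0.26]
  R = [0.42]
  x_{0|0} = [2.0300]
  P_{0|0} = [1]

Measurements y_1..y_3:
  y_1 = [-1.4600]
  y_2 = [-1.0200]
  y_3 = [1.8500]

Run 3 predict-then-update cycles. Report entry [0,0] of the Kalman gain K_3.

step 1: x^-=[2.2736]  P^-=[1.5144]  S=[1.9344]  K=[0.7829]  nu=[-3.7336]  x^+=[-0.6494]  P^+=[0.3288]
step 2: x^-=[-0.7273]  P^-=[0.6725]  S=[1.0925]  K=[0.6155]  nu=[-0.2927]  x^+=[-0.9075]  P^+=[0.2585]
step 3: x^-=[-1.0164]  P^-=[0.5843]  S=[1.0043]  K=[0.5818]  nu=[2.8664]  x^+=[0.6513]  P^+=[0.2444]

K[0,0] = 0.5818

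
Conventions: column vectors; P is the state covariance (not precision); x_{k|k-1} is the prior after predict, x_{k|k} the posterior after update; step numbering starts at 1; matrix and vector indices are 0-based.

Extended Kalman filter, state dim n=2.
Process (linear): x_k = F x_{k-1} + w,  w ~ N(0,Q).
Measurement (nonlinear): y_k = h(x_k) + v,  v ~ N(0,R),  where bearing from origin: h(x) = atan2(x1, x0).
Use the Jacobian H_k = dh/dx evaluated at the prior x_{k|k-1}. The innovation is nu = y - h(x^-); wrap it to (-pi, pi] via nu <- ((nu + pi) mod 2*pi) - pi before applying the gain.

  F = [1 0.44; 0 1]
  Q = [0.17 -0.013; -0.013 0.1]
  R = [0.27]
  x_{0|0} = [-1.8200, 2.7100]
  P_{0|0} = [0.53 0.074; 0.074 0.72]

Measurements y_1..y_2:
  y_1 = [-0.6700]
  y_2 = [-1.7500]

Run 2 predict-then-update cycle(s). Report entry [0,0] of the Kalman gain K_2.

step 1: x^-=[-0.6276, 2.7100]  P^-=[0.9045 0.3778; 0.3778 0.8200]  H_jac=[-0.3502 -0.0811]  S=[0.4078]  K=[-0.8519; -0.4875]  nu=[-2.4684]  x^+=[1.4753, 3.9134]  P^+=[0.6085 0.2084; 0.2084 0.7231]
step 2: x^-=[3.1972, 3.9134]  P^-=[1.1019 0.5136; 0.5136 0.8231]  H_jac=[-0.1532 0.1252]  S=[0.2891]  K=[-0.3617; 0.0842]  nu=[-2.6358]  x^+=[4.1507, 3.6915]  P^+=[1.0641 0.5224; 0.5224 0.8210]

K[0,0] = -0.3617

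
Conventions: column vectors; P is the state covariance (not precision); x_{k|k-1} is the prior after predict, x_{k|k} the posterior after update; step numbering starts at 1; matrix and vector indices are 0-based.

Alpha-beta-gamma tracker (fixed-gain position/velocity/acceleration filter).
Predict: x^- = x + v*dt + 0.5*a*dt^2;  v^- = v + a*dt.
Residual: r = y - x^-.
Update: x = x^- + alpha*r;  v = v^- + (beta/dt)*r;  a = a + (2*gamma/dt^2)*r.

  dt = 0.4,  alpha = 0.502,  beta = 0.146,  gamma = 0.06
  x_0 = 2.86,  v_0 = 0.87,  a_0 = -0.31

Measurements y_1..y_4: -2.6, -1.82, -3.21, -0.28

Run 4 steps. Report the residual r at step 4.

step 1: x_pred=3.1832  r=-5.7832  x^+=0.2800  v^+=-1.3649  a^+=-4.6474
step 2: x_pred=-0.6377  r=-1.1823  x^+=-1.2312  v^+=-3.6554  a^+=-5.5341
step 3: x_pred=-3.1361  r=-0.0739  x^+=-3.1732  v^+=-5.8960  a^+=-5.5896
step 4: x_pred=-5.9788  r=5.6988  x^+=-3.1180  v^+=-6.0518  a^+=-1.3155

resid = 5.6988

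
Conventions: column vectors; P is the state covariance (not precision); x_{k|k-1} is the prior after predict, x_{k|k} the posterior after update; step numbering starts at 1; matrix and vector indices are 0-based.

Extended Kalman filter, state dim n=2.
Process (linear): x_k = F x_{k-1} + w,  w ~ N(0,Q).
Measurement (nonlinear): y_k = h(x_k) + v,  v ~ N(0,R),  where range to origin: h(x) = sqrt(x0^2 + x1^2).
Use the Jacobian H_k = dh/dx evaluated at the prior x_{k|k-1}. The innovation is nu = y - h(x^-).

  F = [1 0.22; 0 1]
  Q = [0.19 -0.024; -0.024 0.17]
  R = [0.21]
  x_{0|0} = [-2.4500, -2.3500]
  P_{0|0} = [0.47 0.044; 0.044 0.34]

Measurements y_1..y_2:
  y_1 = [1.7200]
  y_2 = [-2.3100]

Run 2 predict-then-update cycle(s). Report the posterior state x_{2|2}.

x_post = [0.4079, 0.3955]

step 1: x^-=[-2.9670, -2.3500]  P^-=[0.6958 0.0948; 0.0948 0.5100]  H_jac=[-0.7839 -0.6209]  S=[0.9265]  K=[-0.6523; -0.4220]  nu=[-2.0649]  x^+=[-1.6201, -1.4786]  P^+=[0.3016 -0.1602; -0.1602 0.3450]
step 2: x^-=[-1.9454, -1.4786]  P^-=[0.4378 -0.1083; -0.1083 0.5150]  H_jac=[-0.7961 -0.6051]  S=[0.5717]  K=[-0.4951; -0.3942]  nu=[-4.7535]  x^+=[0.4079, 0.3955]  P^+=[0.2977 -0.2199; -0.2199 0.4261]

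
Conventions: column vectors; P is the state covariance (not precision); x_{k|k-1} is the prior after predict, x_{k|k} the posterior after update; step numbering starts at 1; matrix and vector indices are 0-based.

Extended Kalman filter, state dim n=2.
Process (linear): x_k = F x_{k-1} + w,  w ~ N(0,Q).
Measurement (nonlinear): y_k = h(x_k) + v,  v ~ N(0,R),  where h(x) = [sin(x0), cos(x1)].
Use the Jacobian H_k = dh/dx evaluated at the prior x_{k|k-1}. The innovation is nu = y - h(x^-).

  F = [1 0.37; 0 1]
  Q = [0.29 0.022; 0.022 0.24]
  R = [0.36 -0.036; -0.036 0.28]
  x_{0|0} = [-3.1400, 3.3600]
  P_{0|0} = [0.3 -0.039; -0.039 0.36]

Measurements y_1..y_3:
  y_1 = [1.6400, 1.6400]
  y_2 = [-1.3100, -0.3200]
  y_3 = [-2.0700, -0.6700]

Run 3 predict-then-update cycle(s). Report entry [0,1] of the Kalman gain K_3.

step 1: x^-=[-1.8968, 3.3600]  P^-=[0.6104 0.1162; 0.1162 0.6000]  H_jac=[-0.3203 0.0000; 0.0000 0.2167]  S=[0.4226 -0.0441; -0.0441 0.3082]  K=[-0.4609 0.0158; -0.0447 0.4155]  nu=[2.5873, 2.6162]  x^+=[-3.0481, 4.3312]  P^+=[0.5199 0.0970; 0.0970 0.5443]
step 2: x^-=[-1.4455, 4.3312]  P^-=[0.9562 0.3204; 0.3204 0.7843]  H_jac=[0.1249 0.0000; 0.0000 0.9282]  S=[0.3749 0.0012; 0.0012 0.9558]  K=[0.3177 0.3108; 0.1044 0.7616]  nu=[-0.3178, 0.0520]  x^+=[-1.5303, 4.3376]  P^+=[0.8258 0.0814; 0.0814 0.2257]
step 3: x^-=[0.0746, 4.3376]  P^-=[1.2070 0.1869; 0.1869 0.4657]  H_jac=[0.9972 0.0000; 0.0000 0.9306]  S=[1.5603 0.1375; 0.1375 0.6833]  K=[0.7625 0.1012; 0.0647 0.6212]  nu=[-2.1445, -0.3040]  x^+=[-1.5914, 4.0100]  P^+=[0.2716 0.0009; 0.0009 0.1844]

K[0,1] = 0.1012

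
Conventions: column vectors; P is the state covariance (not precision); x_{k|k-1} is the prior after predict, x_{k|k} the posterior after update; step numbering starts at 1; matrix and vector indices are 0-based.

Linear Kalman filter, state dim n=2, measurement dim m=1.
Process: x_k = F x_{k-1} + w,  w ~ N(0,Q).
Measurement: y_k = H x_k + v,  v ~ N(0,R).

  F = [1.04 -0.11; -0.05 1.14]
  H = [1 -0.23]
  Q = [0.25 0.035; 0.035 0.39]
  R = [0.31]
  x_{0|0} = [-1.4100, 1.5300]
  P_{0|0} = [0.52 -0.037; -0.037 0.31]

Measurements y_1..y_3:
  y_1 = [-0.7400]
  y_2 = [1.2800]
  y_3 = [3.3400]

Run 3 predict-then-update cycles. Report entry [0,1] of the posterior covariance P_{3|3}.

P_post[0,1] = 0.2917

step 1: x^-=[-1.6347, 1.8147]  P^-=[0.8246 -0.0750; -0.0750 0.7984]  S=[1.2114]  K=[0.6950; -0.2135]  nu=[1.3121]  x^+=[-0.7228, 1.5346]  P^+=[0.2395 0.1048; 0.1048 0.7432]
step 2: x^-=[-0.9205, 1.7856]  P^-=[0.4941 0.0541; 0.0541 1.3445]  S=[0.8503]  K=[0.5664; -0.3000]  nu=[2.6112]  x^+=[0.5586, 1.0022]  P^+=[0.2213 0.1986; 0.1986 1.2680]
step 3: x^-=[0.4707, 1.1145]  P^-=[0.4592 0.1011; 0.1011 2.0157]  S=[0.8294]  K=[0.5257; -0.4371]  nu=[3.1257]  x^+=[2.1138, -0.2518]  P^+=[0.2300 0.2917; 0.2917 1.8573]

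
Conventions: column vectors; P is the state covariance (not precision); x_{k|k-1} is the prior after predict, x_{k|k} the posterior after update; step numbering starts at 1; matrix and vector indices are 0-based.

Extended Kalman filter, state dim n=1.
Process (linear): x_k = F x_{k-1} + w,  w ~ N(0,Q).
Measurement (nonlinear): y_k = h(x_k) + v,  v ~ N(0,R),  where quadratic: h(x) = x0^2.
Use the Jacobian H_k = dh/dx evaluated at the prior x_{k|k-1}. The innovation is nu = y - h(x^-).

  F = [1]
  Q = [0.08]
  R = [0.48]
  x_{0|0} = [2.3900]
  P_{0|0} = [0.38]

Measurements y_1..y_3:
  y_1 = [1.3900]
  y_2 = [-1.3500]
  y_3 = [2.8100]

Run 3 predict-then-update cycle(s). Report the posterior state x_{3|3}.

x_post = [1.2543]

step 1: x^-=[2.3900]  P^-=[0.4600]  H_jac=[4.7800]  S=[10.9903]  K=[0.2001]  nu=[-4.3221]  x^+=[1.5253]  P^+=[0.0201]
step 2: x^-=[1.5253]  P^-=[0.1001]  H_jac=[3.0506]  S=[1.4114]  K=[0.2163]  nu=[-3.6765]  x^+=[0.7300]  P^+=[0.0340]
step 3: x^-=[0.7300]  P^-=[0.1140]  H_jac=[1.4599]  S=[0.7231]  K=[0.2303]  nu=[2.2772]  x^+=[1.2543]  P^+=[0.0757]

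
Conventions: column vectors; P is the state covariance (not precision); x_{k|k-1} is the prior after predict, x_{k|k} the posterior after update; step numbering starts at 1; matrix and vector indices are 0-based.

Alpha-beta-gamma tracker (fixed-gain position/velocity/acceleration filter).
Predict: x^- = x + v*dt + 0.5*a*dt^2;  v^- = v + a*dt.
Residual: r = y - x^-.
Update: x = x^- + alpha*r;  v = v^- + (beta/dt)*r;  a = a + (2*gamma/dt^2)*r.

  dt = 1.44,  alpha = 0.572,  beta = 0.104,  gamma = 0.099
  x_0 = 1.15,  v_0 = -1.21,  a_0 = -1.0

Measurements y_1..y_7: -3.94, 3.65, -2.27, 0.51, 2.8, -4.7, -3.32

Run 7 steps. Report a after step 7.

a_post = 0.8322

step 1: x_pred=-1.6292  r=-2.3108  x^+=-2.9510  v^+=-2.8169  a^+=-1.2206
step 2: x_pred=-8.2729  r=11.9229  x^+=-1.4530  v^+=-3.7135  a^+=-0.0822
step 3: x_pred=-6.8857  r=4.6157  x^+=-4.2455  v^+=-3.4985  a^+=0.3586
step 4: x_pred=-8.9116  r=9.4216  x^+=-3.5225  v^+=-2.3018  a^+=1.2582
step 5: x_pred=-5.5325  r=8.3325  x^+=-0.7663  v^+=0.1118  a^+=2.0538
step 6: x_pred=1.5241  r=-6.2241  x^+=-2.0361  v^+=2.6198  a^+=1.4595
step 7: x_pred=3.2497  r=-6.5697  x^+=-0.5082  v^+=4.2470  a^+=0.8322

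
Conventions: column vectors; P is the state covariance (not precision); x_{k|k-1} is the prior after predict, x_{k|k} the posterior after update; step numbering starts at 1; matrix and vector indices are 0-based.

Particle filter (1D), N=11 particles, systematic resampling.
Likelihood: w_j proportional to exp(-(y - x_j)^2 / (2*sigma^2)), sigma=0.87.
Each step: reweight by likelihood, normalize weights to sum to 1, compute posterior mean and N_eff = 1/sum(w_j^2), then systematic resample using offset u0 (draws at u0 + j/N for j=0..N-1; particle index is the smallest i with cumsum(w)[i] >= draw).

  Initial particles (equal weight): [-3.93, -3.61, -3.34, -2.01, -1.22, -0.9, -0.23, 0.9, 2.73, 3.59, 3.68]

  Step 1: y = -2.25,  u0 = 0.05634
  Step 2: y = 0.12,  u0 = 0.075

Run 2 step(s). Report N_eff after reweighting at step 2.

N_eff = 4.4627

step 1: w=[0.0567, 0.1078, 0.1669, 0.3522, 0.1815, 0.1097, 0.0247, 0.0005, 0.0000, 0.0000, 0.0000]  mean=-2.2026  Neff=4.7104  idx=[0, 1, 2, 2, 3, 3, 3, 4, 4, 5, 5]
step 2: w=[0.0000, 0.0001, 0.0002, 0.0002, 0.0283, 0.0283, 0.0283, 0.1728, 0.1728, 0.2846, 0.2846]  mean=-1.1059  Neff=4.4627  idx=[6, 7, 7, 8, 9, 9, 9, 9, 10, 10, 10]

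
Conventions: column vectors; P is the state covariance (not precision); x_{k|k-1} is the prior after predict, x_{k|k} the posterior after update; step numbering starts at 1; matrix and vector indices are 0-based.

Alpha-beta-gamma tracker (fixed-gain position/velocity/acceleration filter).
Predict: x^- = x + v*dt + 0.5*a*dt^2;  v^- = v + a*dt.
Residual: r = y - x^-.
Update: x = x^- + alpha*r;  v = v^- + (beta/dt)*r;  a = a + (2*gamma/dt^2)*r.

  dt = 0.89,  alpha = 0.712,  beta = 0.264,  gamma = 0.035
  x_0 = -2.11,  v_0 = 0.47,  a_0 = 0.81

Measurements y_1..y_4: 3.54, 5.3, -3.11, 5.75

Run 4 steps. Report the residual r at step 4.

step 1: x_pred=-1.3709  r=4.9109  x^+=2.1257  v^+=2.6476  a^+=1.2440
step 2: x_pred=4.9747  r=0.3253  x^+=5.2063  v^+=3.8513  a^+=1.2727
step 3: x_pred=9.1380  r=-12.2480  x^+=0.4174  v^+=1.3509  a^+=0.1903
step 4: x_pred=1.6951  r=4.0549  x^+=4.5822  v^+=2.7231  a^+=0.5487

resid = 4.0549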